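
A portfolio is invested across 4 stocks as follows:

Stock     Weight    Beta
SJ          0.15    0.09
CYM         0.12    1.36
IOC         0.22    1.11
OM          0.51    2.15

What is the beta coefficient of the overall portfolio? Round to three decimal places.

1.517

β_P = Σ w_i β_i = 0.15×0.09 + 0.12×1.36 + 0.22×1.11 + 0.51×2.15 = 1.5174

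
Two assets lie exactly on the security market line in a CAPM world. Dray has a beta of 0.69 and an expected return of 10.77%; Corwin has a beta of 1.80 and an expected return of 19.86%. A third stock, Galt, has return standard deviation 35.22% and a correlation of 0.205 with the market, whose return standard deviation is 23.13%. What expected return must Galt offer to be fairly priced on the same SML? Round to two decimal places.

7.68%

MRP = (19.86% − 10.77%) / (1.80 − 0.69) = 8.1892%
R_f = 10.77% − 0.69 × 8.1892% = 5.1195%
β_Galt = ρ·σ_i/σ_m = 0.205 × 35.22 / 23.13 = 0.3122
E(R_Galt) = R_f + β × MRP = 5.1195% + 0.3122 × 8.1892% = 7.68%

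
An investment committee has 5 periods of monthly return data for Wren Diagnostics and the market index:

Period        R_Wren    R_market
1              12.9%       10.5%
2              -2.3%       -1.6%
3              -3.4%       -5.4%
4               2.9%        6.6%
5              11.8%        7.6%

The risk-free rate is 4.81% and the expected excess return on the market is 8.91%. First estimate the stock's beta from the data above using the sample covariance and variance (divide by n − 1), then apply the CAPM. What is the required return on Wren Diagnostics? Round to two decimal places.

14.12%

Mean R_i = (12.9 − 2.3 − 3.4 + 2.9 + 11.8) / 5 = 4.3800%
Mean R_m = (10.5 − 1.6 − 5.4 + 6.6 + 7.6) / 5 = 3.5400%
Σ(R_i − R̄_i)(R_m − R̄_m) = 188.7840  ⇒  Cov = 188.7840 / 4 = 47.1960
Σ(R_m − R̄_m)² = 180.6320  ⇒  Var(R_m) = 180.6320 / 4 = 45.1580
β = Cov / Var(R_m) = 47.1960 / 45.1580 = 1.0451
E(R) = R_f + β × MRP = 4.81% + 1.0451 × 8.91% = 14.12%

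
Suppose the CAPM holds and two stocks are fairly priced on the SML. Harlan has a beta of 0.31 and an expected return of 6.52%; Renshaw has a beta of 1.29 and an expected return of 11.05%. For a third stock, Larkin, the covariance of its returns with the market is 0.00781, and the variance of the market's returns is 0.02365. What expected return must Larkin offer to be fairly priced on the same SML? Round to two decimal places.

6.61%

MRP = (11.05% − 6.52%) / (1.29 − 0.31) = 4.6224%
R_f = 6.52% − 0.31 × 4.6224% = 5.0871%
β_Larkin = Cov / Var(R_m) = 0.00781 / 0.02365 = 0.3302
E(R_Larkin) = R_f + β × MRP = 5.0871% + 0.3302 × 4.6224% = 6.61%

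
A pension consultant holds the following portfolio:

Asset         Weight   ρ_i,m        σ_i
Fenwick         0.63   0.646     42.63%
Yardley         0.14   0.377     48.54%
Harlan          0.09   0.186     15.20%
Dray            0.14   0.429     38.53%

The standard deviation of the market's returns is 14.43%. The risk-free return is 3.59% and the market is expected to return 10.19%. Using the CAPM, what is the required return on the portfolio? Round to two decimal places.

β_Fenwick = 0.646 × 42.63% / 14.43% = 1.9085
β_Yardley = 0.377 × 48.54% / 14.43% = 1.2682
β_Harlan = 0.186 × 15.20% / 14.43% = 0.1959
β_Dray = 0.429 × 38.53% / 14.43% = 1.1455
β_P = Σ w_i β_i = 0.63×1.9085 + 0.14×1.2682 + 0.09×0.1959 + 0.14×1.1455 = 1.5579
MRP = 10.19% − 3.59% = 6.60%
E(R_P) = R_f + β_P × MRP = 3.59% + 1.5579 × 6.60% = 13.87%

13.87%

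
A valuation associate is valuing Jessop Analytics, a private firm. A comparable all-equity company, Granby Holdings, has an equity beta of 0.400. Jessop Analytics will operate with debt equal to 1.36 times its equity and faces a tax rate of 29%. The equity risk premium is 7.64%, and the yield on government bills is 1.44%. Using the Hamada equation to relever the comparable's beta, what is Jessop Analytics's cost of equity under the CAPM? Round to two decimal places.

7.45%

β_L = β_U × [1 + (1 − t)(D/E)] = 0.400 × [1 + (1 − 0.29) × 1.36]
    = 0.400 × [1 + 0.71 × 1.36] = 0.400 × 1.9656 = 0.7862
E(R) = R_f + β_L × MRP = 1.44% + 0.7862 × 7.64% = 7.45%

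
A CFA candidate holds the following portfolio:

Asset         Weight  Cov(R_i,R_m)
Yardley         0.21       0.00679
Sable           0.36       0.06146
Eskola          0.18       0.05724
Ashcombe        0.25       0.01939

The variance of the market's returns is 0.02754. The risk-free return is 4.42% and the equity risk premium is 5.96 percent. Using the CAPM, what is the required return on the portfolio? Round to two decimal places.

12.80%

β_Yardley = 0.00679 / 0.02754 = 0.2466
β_Sable = 0.06146 / 0.02754 = 2.2317
β_Eskola = 0.05724 / 0.02754 = 2.0784
β_Ashcombe = 0.01939 / 0.02754 = 0.7041
β_P = Σ w_i β_i = 0.21×0.2466 + 0.36×2.2317 + 0.18×2.0784 + 0.25×0.7041 = 1.4053
E(R_P) = R_f + β_P × MRP = 4.42% + 1.4053 × 5.96% = 12.80%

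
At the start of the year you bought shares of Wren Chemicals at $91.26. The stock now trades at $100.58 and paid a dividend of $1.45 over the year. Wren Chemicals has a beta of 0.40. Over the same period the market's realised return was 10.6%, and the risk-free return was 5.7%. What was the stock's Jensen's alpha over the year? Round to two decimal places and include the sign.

+4.14%

Realised HPR = (P1 + D1 − P0) / P0 = (100.58 + 1.45 − 91.26) / 91.26 = 10.77 / 91.26 = 11.8014%
MRP = 10.6% − 5.7% = 4.90%
CAPM required = R_f + β·MRP = 5.7% + 0.40 × 4.9% = 7.6600%
α = realised − required = 11.8014% − 7.6600% = +4.14%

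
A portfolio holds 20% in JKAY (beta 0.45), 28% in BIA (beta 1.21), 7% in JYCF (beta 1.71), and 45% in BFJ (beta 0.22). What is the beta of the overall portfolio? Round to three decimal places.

β_P = Σ w_i β_i = 0.20×0.45 + 0.28×1.21 + 0.07×1.71 + 0.45×0.22 = 0.6475

0.648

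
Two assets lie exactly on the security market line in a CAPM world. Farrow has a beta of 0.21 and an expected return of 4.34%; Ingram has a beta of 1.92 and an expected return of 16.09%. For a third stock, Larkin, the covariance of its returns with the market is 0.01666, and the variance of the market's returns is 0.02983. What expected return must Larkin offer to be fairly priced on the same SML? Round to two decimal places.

MRP = (16.09% − 4.34%) / (1.92 − 0.21) = 6.8713%
R_f = 4.34% − 0.21 × 6.8713% = 2.8970%
β_Larkin = Cov / Var(R_m) = 0.01666 / 0.02983 = 0.5585
E(R_Larkin) = R_f + β × MRP = 2.8970% + 0.5585 × 6.8713% = 6.73%

6.73%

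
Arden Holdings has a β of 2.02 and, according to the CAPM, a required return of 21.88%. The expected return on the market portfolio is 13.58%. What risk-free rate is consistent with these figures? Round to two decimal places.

5.44%

E(R) = R_f + β(E(R_m) − R_f) = R_f(1 − β) + β·E(R_m)
21.88% = R_f × (1 − 2.02) + 2.02 × 13.58%
21.88% = R_f × -1.02 + 27.4316%
R_f = (21.88% − 27.4316%) / -1.02 = 5.44%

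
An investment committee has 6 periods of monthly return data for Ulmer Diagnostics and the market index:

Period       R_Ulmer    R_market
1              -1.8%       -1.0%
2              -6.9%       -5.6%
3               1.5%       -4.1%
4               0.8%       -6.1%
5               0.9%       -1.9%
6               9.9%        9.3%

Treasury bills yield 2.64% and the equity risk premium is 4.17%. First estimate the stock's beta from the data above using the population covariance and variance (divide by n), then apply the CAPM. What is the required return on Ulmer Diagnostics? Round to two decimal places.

5.91%

Mean R_i = (-1.8 − 6.9 + 1.5 + 0.8 + 0.9 + 9.9) / 6 = 0.7333%
Mean R_m = (-1.0 − 5.6 − 4.1 − 6.1 − 1.9 + 9.3) / 6 = -1.5667%
Σ(R_i − R̄_i)(R_m − R̄_m) = 126.6633  ⇒  Cov = 126.6633 / 6 = 21.1106
Σ(R_m − R̄_m)² = 161.7533  ⇒  Var(R_m) = 161.7533 / 6 = 26.9589
β = Cov / Var(R_m) = 21.1106 / 26.9589 = 0.7831
E(R) = R_f + β × MRP = 2.64% + 0.7831 × 4.17% = 5.91%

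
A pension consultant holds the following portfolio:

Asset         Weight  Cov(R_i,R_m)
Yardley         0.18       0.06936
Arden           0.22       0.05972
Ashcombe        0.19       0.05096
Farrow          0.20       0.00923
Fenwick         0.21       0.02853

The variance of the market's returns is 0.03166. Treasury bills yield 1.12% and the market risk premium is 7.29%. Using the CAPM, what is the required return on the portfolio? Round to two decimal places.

11.05%

β_Yardley = 0.06936 / 0.03166 = 2.1908
β_Arden = 0.05972 / 0.03166 = 1.8863
β_Ashcombe = 0.05096 / 0.03166 = 1.6096
β_Farrow = 0.00923 / 0.03166 = 0.2915
β_Fenwick = 0.02853 / 0.03166 = 0.9011
β_P = Σ w_i β_i = 0.18×2.1908 + 0.22×1.8863 + 0.19×1.6096 + 0.20×0.2915 + 0.21×0.9011 = 1.3627
E(R_P) = R_f + β_P × MRP = 1.12% + 1.3627 × 7.29% = 11.05%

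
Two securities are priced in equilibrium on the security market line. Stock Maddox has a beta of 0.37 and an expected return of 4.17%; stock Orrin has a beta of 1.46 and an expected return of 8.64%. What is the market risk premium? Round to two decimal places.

4.10%

Both satisfy E(R) = R_f + β·MRP, so the slope of the SML is
MRP = (8.64% − 4.17%) / (1.46 − 0.37) = 4.47% / 1.09 = 4.1009%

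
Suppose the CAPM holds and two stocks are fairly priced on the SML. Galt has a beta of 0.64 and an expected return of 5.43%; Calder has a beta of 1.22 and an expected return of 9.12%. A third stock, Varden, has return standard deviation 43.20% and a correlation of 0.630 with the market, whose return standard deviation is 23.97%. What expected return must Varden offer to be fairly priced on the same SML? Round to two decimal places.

MRP = (9.12% − 5.43%) / (1.22 − 0.64) = 6.3621%
R_f = 5.43% − 0.64 × 6.3621% = 1.3583%
β_Varden = ρ·σ_i/σ_m = 0.630 × 43.20 / 23.97 = 1.1354
E(R_Varden) = R_f + β × MRP = 1.3583% + 1.1354 × 6.3621% = 8.58%

8.58%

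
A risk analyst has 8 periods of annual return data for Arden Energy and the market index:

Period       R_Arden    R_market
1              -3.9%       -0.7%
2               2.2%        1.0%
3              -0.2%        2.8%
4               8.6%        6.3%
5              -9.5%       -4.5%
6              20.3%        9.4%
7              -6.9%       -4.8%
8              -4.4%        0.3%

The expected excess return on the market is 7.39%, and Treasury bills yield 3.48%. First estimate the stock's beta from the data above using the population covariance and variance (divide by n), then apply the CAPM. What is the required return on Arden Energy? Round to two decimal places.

Mean R_i = (-3.9 + 2.2 − 0.2 + 8.6 − 9.5 + 20.3 − 6.9 − 4.4) / 8 = 0.7750%
Mean R_m = (-0.7 + 1.0 + 2.8 + 6.3 − 4.5 + 9.4 − 4.8 + 0.3) / 8 = 1.2250%
Σ(R_i − R̄_i)(R_m − R̄_m) = 316.3250  ⇒  Cov = 316.3250 / 8 = 39.5406
Σ(R_m − R̄_m)² = 168.7550  ⇒  Var(R_m) = 168.7550 / 8 = 21.0944
β = Cov / Var(R_m) = 39.5406 / 21.0944 = 1.8745
E(R) = R_f + β × MRP = 3.48% + 1.8745 × 7.39% = 17.33%

17.33%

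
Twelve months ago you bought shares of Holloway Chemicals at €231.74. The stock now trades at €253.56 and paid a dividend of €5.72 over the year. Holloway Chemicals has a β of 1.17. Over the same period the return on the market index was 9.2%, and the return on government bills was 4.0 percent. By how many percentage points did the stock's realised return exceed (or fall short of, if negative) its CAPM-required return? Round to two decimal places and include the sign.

Realised HPR = (P1 + D1 − P0) / P0 = (253.56 + 5.72 − 231.74) / 231.74 = 27.54 / 231.74 = 11.8840%
MRP = 9.2% − 4.0% = 5.20%
CAPM required = R_f + β·MRP = 4.0% + 1.17 × 5.2% = 10.0840%
α = realised − required = 11.8840% − 10.0840% = +1.80%

+1.80%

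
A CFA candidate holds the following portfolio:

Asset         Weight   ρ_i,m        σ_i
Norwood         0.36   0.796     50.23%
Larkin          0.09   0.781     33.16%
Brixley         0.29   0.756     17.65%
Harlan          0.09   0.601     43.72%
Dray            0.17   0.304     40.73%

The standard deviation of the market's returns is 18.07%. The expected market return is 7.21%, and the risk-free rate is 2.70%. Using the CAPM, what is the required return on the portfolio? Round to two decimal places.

β_Norwood = 0.796 × 50.23% / 18.07% = 2.2127
β_Larkin = 0.781 × 33.16% / 18.07% = 1.4332
β_Brixley = 0.756 × 17.65% / 18.07% = 0.7384
β_Harlan = 0.601 × 43.72% / 18.07% = 1.4541
β_Dray = 0.304 × 40.73% / 18.07% = 0.6852
β_P = Σ w_i β_i = 0.36×2.2127 + 0.09×1.4332 + 0.29×0.7384 + 0.09×1.4541 + 0.17×0.6852 = 1.3870
MRP = 7.21% − 2.70% = 4.51%
E(R_P) = R_f + β_P × MRP = 2.70% + 1.3870 × 4.51% = 8.96%

8.96%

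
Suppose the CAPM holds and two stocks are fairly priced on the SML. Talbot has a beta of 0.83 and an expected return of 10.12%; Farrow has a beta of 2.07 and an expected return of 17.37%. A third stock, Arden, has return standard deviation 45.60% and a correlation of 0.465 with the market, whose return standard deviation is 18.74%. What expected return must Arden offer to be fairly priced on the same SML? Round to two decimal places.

MRP = (17.37% − 10.12%) / (2.07 − 0.83) = 5.8468%
R_f = 10.12% − 0.83 × 5.8468% = 5.2672%
β_Arden = ρ·σ_i/σ_m = 0.465 × 45.60 / 18.74 = 1.1315
E(R_Arden) = R_f + β × MRP = 5.2672% + 1.1315 × 5.8468% = 11.88%

11.88%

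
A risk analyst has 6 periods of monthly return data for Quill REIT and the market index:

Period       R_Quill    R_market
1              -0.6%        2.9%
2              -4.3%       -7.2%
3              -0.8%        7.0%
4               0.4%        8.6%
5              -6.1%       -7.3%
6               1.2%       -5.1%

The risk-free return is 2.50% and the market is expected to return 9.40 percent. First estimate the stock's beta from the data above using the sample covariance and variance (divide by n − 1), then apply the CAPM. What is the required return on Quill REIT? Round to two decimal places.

4.17%

Mean R_i = (-0.6 − 4.3 − 0.8 + 0.4 − 6.1 + 1.2) / 6 = -1.7000%
Mean R_m = (2.9 − 7.2 + 7.0 + 8.6 − 7.3 − 5.1) / 6 = -0.1833%
Σ(R_i − R̄_i)(R_m − R̄_m) = 63.6000  ⇒  Cov = 63.6000 / 5 = 12.7200
Σ(R_m − R̄_m)² = 262.3083  ⇒  Var(R_m) = 262.3083 / 5 = 52.4617
β = Cov / Var(R_m) = 12.7200 / 52.4617 = 0.2425
MRP = 9.40% − 2.50% = 6.90%
E(R) = R_f + β × MRP = 2.50% + 0.2425 × 6.90% = 4.17%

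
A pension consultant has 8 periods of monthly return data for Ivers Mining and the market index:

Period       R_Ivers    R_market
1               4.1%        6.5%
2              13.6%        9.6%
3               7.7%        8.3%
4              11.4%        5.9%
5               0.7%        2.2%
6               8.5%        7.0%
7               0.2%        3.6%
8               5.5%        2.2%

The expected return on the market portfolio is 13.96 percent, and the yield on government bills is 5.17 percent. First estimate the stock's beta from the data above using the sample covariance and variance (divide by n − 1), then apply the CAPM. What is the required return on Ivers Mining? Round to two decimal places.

Mean R_i = (4.1 + 13.6 + 7.7 + 11.4 + 0.7 + 8.5 + 0.2 + 5.5) / 8 = 6.4625%
Mean R_m = (6.5 + 9.6 + 8.3 + 5.9 + 2.2 + 7.0 + 3.6 + 2.2) / 8 = 5.6625%
Σ(R_i − R̄_i)(R_m − R̄_m) = 69.4888  ⇒  Cov = 69.4888 / 7 = 9.9270
Σ(R_m − R̄_m)² = 53.2388  ⇒  Var(R_m) = 53.2388 / 7 = 7.6055
β = Cov / Var(R_m) = 9.9270 / 7.6055 = 1.3052
MRP = 13.96% − 5.17% = 8.79%
E(R) = R_f + β × MRP = 5.17% + 1.3052 × 8.79% = 16.64%

16.64%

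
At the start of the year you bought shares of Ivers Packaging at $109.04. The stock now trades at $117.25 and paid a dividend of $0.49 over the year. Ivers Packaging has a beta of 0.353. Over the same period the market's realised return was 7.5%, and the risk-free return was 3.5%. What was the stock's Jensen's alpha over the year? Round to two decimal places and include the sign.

Realised HPR = (P1 + D1 − P0) / P0 = (117.25 + 0.49 − 109.04) / 109.04 = 8.70 / 109.04 = 7.9787%
MRP = 7.5% − 3.5% = 4.00%
CAPM required = R_f + β·MRP = 3.5% + 0.353 × 4.0% = 4.9120%
α = realised − required = 7.9787% − 4.9120% = +3.07%

+3.07%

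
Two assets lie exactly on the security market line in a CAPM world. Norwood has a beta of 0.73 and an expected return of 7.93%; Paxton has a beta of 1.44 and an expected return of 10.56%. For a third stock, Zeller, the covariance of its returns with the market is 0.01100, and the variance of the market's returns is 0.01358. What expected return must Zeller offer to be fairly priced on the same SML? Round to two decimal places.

8.23%

MRP = (10.56% − 7.93%) / (1.44 − 0.73) = 3.7042%
R_f = 7.93% − 0.73 × 3.7042% = 5.2259%
β_Zeller = Cov / Var(R_m) = 0.01100 / 0.01358 = 0.8100
E(R_Zeller) = R_f + β × MRP = 5.2259% + 0.8100 × 3.7042% = 8.23%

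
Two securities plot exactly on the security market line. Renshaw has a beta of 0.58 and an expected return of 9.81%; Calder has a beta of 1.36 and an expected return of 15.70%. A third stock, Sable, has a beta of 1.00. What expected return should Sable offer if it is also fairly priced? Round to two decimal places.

12.98%

MRP (SML slope) = (15.70% − 9.81%) / (1.36 − 0.58) = 5.89% / 0.78 = 7.5513%
R_f (intercept) = 9.81% − 0.58 × 7.5513% = 5.4302%
E(R_Sable) = R_f + β × MRP = 5.4302% + 1.00 × 7.5513% = 12.98%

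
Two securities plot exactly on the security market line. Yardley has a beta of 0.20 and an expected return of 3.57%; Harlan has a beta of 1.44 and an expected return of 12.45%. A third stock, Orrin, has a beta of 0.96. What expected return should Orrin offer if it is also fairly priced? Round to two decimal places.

9.01%

MRP (SML slope) = (12.45% − 3.57%) / (1.44 − 0.20) = 8.88% / 1.24 = 7.1613%
R_f (intercept) = 3.57% − 0.20 × 7.1613% = 2.1377%
E(R_Orrin) = R_f + β × MRP = 2.1377% + 0.96 × 7.1613% = 9.01%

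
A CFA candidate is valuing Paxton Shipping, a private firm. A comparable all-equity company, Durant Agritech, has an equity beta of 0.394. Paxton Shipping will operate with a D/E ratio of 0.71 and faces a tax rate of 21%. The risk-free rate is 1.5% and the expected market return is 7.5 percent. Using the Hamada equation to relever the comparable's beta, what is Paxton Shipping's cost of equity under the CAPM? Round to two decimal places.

β_L = β_U × [1 + (1 − t)(D/E)] = 0.394 × [1 + (1 − 0.21) × 0.71]
    = 0.394 × [1 + 0.79 × 0.71] = 0.394 × 1.5609 = 0.6150
MRP = 7.5% − 1.5% = 6.00%
E(R) = R_f + β_L × MRP = 1.5% + 0.6150 × 6.0% = 5.19%

5.19%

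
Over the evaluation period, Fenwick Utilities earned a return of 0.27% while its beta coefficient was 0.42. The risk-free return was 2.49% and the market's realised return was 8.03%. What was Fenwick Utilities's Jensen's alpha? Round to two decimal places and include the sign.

Market excess return = 8.03% − 2.49% = 5.54%
CAPM benchmark = R_f + β(R_m − R_f) = 2.49% + 0.42 × 5.54% = 4.8168%
α = actual − benchmark = 0.27% − 4.8168% = -4.55%

-4.55%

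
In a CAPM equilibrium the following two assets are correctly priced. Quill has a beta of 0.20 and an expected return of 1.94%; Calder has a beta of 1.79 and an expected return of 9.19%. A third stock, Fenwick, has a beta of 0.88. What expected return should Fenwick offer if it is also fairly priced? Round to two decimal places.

5.04%

MRP (SML slope) = (9.19% − 1.94%) / (1.79 − 0.20) = 7.25% / 1.59 = 4.5597%
R_f (intercept) = 1.94% − 0.20 × 4.5597% = 1.0281%
E(R_Fenwick) = R_f + β × MRP = 1.0281% + 0.88 × 4.5597% = 5.04%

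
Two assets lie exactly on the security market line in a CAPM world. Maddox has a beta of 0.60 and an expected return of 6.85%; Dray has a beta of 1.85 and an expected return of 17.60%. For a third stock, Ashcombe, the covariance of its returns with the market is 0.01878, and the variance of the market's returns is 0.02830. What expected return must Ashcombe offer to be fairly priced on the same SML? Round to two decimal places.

MRP = (17.60% − 6.85%) / (1.85 − 0.60) = 8.6000%
R_f = 6.85% − 0.60 × 8.6000% = 1.6900%
β_Ashcombe = Cov / Var(R_m) = 0.01878 / 0.02830 = 0.6636
E(R_Ashcombe) = R_f + β × MRP = 1.6900% + 0.6636 × 8.6000% = 7.40%

7.40%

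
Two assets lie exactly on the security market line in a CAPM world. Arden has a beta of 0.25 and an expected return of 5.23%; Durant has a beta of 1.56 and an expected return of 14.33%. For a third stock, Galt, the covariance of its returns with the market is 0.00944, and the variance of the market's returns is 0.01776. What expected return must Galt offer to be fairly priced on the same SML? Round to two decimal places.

MRP = (14.33% − 5.23%) / (1.56 − 0.25) = 6.9466%
R_f = 5.23% − 0.25 × 6.9466% = 3.4934%
β_Galt = Cov / Var(R_m) = 0.00944 / 0.01776 = 0.5315
E(R_Galt) = R_f + β × MRP = 3.4934% + 0.5315 × 6.9466% = 7.19%

7.19%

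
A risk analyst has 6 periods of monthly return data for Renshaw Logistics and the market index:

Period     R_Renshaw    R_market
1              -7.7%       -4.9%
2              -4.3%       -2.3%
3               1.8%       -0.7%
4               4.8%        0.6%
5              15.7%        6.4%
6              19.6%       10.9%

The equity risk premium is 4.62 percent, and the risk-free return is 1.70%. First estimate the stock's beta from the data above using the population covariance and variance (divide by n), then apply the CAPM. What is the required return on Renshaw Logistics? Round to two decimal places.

Mean R_i = (-7.7 − 4.3 + 1.8 + 4.8 + 15.7 + 19.6) / 6 = 4.9833%
Mean R_m = (-4.9 − 2.3 − 0.7 + 0.6 + 6.4 + 10.9) / 6 = 1.6667%
Σ(R_i − R̄_i)(R_m − R̄_m) = 313.5267  ⇒  Cov = 313.5267 / 6 = 52.2545
Σ(R_m − R̄_m)² = 173.2533  ⇒  Var(R_m) = 173.2533 / 6 = 28.8756
β = Cov / Var(R_m) = 52.2545 / 28.8756 = 1.8096
E(R) = R_f + β × MRP = 1.70% + 1.8096 × 4.62% = 10.06%

10.06%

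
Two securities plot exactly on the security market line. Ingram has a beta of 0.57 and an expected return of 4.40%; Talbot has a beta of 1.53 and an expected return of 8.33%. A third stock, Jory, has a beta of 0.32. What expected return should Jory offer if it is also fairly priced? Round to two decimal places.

MRP (SML slope) = (8.33% − 4.40%) / (1.53 − 0.57) = 3.93% / 0.96 = 4.0938%
R_f (intercept) = 4.40% − 0.57 × 4.0938% = 2.0665%
E(R_Jory) = R_f + β × MRP = 2.0665% + 0.32 × 4.0938% = 3.38%

3.38%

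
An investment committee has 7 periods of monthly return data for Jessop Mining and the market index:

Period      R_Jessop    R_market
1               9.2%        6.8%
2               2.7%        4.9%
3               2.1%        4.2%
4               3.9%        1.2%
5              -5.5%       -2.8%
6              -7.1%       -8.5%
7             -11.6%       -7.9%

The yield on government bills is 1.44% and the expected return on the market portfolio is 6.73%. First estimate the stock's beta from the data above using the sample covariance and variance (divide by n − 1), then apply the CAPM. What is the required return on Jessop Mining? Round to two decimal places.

7.27%

Mean R_i = (9.2 + 2.7 + 2.1 + 3.9 − 5.5 − 7.1 − 11.6) / 7 = -0.9000%
Mean R_m = (6.8 + 4.9 + 4.2 + 1.2 − 2.8 − 8.5 − 7.9) / 7 = -0.3000%
Σ(R_i − R̄_i)(R_m − R̄_m) = 254.7900  ⇒  Cov = 254.7900 / 6 = 42.4650
Σ(R_m − R̄_m)² = 231.2000  ⇒  Var(R_m) = 231.2000 / 6 = 38.5333
β = Cov / Var(R_m) = 42.4650 / 38.5333 = 1.1020
MRP = 6.73% − 1.44% = 5.29%
E(R) = R_f + β × MRP = 1.44% + 1.1020 × 5.29% = 7.27%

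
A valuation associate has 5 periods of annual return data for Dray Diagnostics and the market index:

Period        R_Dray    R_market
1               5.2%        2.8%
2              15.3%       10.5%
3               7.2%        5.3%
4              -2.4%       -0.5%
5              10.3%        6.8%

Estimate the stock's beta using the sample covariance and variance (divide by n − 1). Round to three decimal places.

Mean R_i = (5.2 + 15.3 + 7.2 − 2.4 + 10.3) / 5 = 7.1200%
Mean R_m = (2.8 + 10.5 + 5.3 − 0.5 + 6.8) / 5 = 4.9800%
Σ(R_i − R̄_i)(R_m − R̄_m) = 107.3220  ⇒  Cov = 107.3220 / 4 = 26.8305
Σ(R_m − R̄_m)² = 68.6680  ⇒  Var(R_m) = 68.6680 / 4 = 17.1670
β = Cov / Var(R_m) = 26.8305 / 17.1670 = 1.5629

1.563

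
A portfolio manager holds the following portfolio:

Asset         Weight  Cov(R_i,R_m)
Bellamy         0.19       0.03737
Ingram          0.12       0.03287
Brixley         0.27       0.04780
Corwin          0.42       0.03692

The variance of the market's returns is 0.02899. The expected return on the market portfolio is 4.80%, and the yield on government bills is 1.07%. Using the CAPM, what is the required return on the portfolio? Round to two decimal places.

β_Bellamy = 0.03737 / 0.02899 = 1.2891
β_Ingram = 0.03287 / 0.02899 = 1.1338
β_Brixley = 0.04780 / 0.02899 = 1.6488
β_Corwin = 0.03692 / 0.02899 = 1.2735
β_P = Σ w_i β_i = 0.19×1.2891 + 0.12×1.1338 + 0.27×1.6488 + 0.42×1.2735 = 1.3610
MRP = 4.80% − 1.07% = 3.73%
E(R_P) = R_f + β_P × MRP = 1.07% + 1.3610 × 3.73% = 6.15%

6.15%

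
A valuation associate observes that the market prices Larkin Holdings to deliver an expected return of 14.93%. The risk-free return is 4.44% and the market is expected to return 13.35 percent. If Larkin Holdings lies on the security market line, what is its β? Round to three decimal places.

MRP = 13.35% − 4.44% = 8.91%
β = (E(R) − R_f) / MRP = (14.93% − 4.44%) / 8.91% = 10.49% / 8.91% = 1.177

1.177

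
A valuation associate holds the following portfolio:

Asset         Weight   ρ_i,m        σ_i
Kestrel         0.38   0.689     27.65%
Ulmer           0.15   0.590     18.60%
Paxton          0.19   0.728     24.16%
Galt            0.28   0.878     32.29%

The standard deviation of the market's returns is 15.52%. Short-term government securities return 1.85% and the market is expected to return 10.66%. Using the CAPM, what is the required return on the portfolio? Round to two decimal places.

β_Kestrel = 0.689 × 27.65% / 15.52% = 1.2275
β_Ulmer = 0.590 × 18.60% / 15.52% = 0.7071
β_Paxton = 0.728 × 24.16% / 15.52% = 1.1333
β_Galt = 0.878 × 32.29% / 15.52% = 1.8267
β_P = Σ w_i β_i = 0.38×1.2275 + 0.15×0.7071 + 0.19×1.1333 + 0.28×1.8267 = 1.2993
MRP = 10.66% − 1.85% = 8.81%
E(R_P) = R_f + β_P × MRP = 1.85% + 1.2993 × 8.81% = 13.30%

13.30%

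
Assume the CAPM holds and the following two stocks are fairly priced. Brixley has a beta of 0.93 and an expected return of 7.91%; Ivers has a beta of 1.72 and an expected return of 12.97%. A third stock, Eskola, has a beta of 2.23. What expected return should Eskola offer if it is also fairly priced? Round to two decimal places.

MRP (SML slope) = (12.97% − 7.91%) / (1.72 − 0.93) = 5.06% / 0.79 = 6.4051%
R_f (intercept) = 7.91% − 0.93 × 6.4051% = 1.9533%
E(R_Eskola) = R_f + β × MRP = 1.9533% + 2.23 × 6.4051% = 16.24%

16.24%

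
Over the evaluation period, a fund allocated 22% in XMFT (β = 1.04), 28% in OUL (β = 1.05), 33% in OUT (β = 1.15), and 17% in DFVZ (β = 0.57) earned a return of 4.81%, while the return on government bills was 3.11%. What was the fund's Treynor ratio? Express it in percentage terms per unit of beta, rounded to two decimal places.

1.70%

β_P = 0.22×1.04 + 0.28×1.05 + 0.33×1.15 + 0.17×0.57 = 0.9992
Treynor = (R_P − R_f) / β_P = (4.81% − 3.11%) / 0.9992 = 1.70% / 0.9992 = 1.70%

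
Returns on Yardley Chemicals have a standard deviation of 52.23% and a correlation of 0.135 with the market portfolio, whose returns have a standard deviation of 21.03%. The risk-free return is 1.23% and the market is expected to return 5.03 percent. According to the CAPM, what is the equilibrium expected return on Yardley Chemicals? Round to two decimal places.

2.50%

β = ρ × σ_i / σ_m = 0.135 × 52.23% / 21.03% = 0.3353
MRP = 5.03% − 1.23% = 3.80%
E(R) = 1.23% + 0.3353 × 3.80% = 2.50%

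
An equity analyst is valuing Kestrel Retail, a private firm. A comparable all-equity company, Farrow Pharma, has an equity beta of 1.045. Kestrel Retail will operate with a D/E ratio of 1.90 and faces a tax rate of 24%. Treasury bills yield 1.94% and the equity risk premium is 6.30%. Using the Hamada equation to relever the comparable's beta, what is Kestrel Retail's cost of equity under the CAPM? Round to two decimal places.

18.03%

β_L = β_U × [1 + (1 − t)(D/E)] = 1.045 × [1 + (1 − 0.24) × 1.90]
    = 1.045 × [1 + 0.76 × 1.90] = 1.045 × 2.4440 = 2.5540
E(R) = R_f + β_L × MRP = 1.94% + 2.5540 × 6.30% = 18.03%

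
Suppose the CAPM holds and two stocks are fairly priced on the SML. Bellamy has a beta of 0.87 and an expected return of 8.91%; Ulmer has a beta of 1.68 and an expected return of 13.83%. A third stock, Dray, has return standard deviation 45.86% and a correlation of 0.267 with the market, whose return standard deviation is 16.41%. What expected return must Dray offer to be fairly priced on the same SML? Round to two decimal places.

MRP = (13.83% − 8.91%) / (1.68 − 0.87) = 6.0741%
R_f = 8.91% − 0.87 × 6.0741% = 3.6255%
β_Dray = ρ·σ_i/σ_m = 0.267 × 45.86 / 16.41 = 0.7462
E(R_Dray) = R_f + β × MRP = 3.6255% + 0.7462 × 6.0741% = 8.16%

8.16%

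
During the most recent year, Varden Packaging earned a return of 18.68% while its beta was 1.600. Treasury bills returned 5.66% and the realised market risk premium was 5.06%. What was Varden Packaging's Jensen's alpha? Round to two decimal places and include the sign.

CAPM benchmark = R_f + β(R_m − R_f) = 5.66% + 1.600 × 5.06% = 13.75600%
α = actual − benchmark = 18.68% − 13.75600% = +4.92%

+4.92%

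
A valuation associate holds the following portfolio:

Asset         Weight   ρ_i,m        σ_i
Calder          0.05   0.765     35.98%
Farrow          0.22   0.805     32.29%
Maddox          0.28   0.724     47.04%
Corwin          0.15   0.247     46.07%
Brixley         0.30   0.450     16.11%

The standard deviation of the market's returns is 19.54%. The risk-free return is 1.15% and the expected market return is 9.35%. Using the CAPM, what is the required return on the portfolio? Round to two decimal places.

β_Calder = 0.765 × 35.98% / 19.54% = 1.4086
β_Farrow = 0.805 × 32.29% / 19.54% = 1.3303
β_Maddox = 0.724 × 47.04% / 19.54% = 1.7429
β_Corwin = 0.247 × 46.07% / 19.54% = 0.5824
β_Brixley = 0.450 × 16.11% / 19.54% = 0.3710
β_P = Σ w_i β_i = 0.05×1.4086 + 0.22×1.3303 + 0.28×1.7429 + 0.15×0.5824 + 0.30×0.3710 = 1.0498
MRP = 9.35% − 1.15% = 8.20%
E(R_P) = R_f + β_P × MRP = 1.15% + 1.0498 × 8.20% = 9.76%

9.76%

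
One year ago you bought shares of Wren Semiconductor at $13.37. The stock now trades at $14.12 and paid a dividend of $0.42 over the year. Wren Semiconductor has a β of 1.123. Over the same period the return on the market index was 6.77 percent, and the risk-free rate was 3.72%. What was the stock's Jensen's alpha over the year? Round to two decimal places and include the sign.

Realised HPR = (P1 + D1 − P0) / P0 = (14.12 + 0.42 − 13.37) / 13.37 = 1.17 / 13.37 = 8.7509%
MRP = 6.77% − 3.72% = 3.05%
CAPM required = R_f + β·MRP = 3.72% + 1.123 × 3.05% = 7.14515%
α = realised − required = 8.7509% − 7.14515% = +1.61%

+1.61%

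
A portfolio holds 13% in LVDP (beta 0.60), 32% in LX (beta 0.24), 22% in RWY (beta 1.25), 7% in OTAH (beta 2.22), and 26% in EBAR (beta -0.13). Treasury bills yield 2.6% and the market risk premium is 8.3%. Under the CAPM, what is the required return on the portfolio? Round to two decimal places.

7.18%

β_P = Σ w_i β_i = 0.13×0.60 + 0.32×0.24 + 0.22×1.25 + 0.07×2.22 + 0.26×-0.13 = 0.5514
E(R_P) = R_f + β_P × MRP = 2.6% + 0.5514 × 8.3% = 7.18%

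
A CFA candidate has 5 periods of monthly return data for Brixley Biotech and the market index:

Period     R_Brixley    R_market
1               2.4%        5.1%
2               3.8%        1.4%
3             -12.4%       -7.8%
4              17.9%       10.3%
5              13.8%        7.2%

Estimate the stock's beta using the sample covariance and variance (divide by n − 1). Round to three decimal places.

1.624

Mean R_i = (2.4 + 3.8 − 12.4 + 17.9 + 13.8) / 5 = 5.1000%
Mean R_m = (5.1 + 1.4 − 7.8 + 10.3 + 7.2) / 5 = 3.2400%
Σ(R_i − R̄_i)(R_m − R̄_m) = 315.3900  ⇒  Cov = 315.3900 / 4 = 78.8475
Σ(R_m − R̄_m)² = 194.2520  ⇒  Var(R_m) = 194.2520 / 4 = 48.5630
β = Cov / Var(R_m) = 78.8475 / 48.5630 = 1.6236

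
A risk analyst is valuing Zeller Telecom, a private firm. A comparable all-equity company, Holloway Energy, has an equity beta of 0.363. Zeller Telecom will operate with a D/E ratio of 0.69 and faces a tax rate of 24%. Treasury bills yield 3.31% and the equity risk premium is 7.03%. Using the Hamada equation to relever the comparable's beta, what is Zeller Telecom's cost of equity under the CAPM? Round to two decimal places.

β_L = β_U × [1 + (1 − t)(D/E)] = 0.363 × [1 + (1 − 0.24) × 0.69]
    = 0.363 × [1 + 0.76 × 0.69] = 0.363 × 1.5244 = 0.5534
E(R) = R_f + β_L × MRP = 3.31% + 0.5534 × 7.03% = 7.20%

7.20%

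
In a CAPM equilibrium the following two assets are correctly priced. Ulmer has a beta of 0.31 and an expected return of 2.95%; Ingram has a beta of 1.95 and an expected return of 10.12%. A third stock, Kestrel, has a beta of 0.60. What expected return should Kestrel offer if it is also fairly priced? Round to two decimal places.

MRP (SML slope) = (10.12% − 2.95%) / (1.95 − 0.31) = 7.17% / 1.64 = 4.3720%
R_f (intercept) = 2.95% − 0.31 × 4.3720% = 1.5947%
E(R_Kestrel) = R_f + β × MRP = 1.5947% + 0.60 × 4.3720% = 4.22%

4.22%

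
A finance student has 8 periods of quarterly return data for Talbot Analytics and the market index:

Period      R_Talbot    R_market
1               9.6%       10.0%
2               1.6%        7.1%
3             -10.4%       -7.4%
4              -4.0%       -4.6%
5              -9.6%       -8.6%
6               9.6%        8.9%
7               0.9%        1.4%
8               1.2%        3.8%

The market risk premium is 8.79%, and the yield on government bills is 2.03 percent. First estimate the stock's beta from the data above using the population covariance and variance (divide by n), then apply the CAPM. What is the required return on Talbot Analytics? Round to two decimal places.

10.73%

Mean R_i = (9.6 + 1.6 − 10.4 − 4.0 − 9.6 + 9.6 + 0.9 + 1.2) / 8 = -0.1375%
Mean R_m = (10.0 + 7.1 − 7.4 − 4.6 − 8.6 + 8.9 + 1.4 + 3.8) / 8 = 1.3250%
Σ(R_i − R̄_i)(R_m − R̄_m) = 377.9975  ⇒  Cov = 377.9975 / 8 = 47.2497
Σ(R_m − R̄_m)² = 381.8550  ⇒  Var(R_m) = 381.8550 / 8 = 47.7319
β = Cov / Var(R_m) = 47.2497 / 47.7319 = 0.9899
E(R) = R_f + β × MRP = 2.03% + 0.9899 × 8.79% = 10.73%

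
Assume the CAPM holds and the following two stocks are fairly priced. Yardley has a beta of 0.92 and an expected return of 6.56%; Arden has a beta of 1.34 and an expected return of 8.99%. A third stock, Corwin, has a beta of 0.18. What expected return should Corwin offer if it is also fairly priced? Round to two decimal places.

2.28%

MRP (SML slope) = (8.99% − 6.56%) / (1.34 − 0.92) = 2.43% / 0.42 = 5.7857%
R_f (intercept) = 6.56% − 0.92 × 5.7857% = 1.2372%
E(R_Corwin) = R_f + β × MRP = 1.2372% + 0.18 × 5.7857% = 2.28%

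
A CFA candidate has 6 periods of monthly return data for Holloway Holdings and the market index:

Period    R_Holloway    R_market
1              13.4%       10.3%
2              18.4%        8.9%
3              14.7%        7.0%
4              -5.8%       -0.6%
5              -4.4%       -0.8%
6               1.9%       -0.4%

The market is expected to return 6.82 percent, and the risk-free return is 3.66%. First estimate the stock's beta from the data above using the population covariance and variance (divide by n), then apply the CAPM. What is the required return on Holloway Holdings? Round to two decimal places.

Mean R_i = (13.4 + 18.4 + 14.7 − 5.8 − 4.4 + 1.9) / 6 = 6.3667%
Mean R_m = (10.3 + 8.9 + 7.0 − 0.6 − 0.8 − 0.4) / 6 = 4.0667%
Σ(R_i − R̄_i)(R_m − R̄_m) = 255.5733  ⇒  Cov = 255.5733 / 6 = 42.5956
Σ(R_m − R̄_m)² = 136.2333  ⇒  Var(R_m) = 136.2333 / 6 = 22.7056
β = Cov / Var(R_m) = 42.5956 / 22.7056 = 1.8760
MRP = 6.82% − 3.66% = 3.16%
E(R) = R_f + β × MRP = 3.66% + 1.8760 × 3.16% = 9.59%

9.59%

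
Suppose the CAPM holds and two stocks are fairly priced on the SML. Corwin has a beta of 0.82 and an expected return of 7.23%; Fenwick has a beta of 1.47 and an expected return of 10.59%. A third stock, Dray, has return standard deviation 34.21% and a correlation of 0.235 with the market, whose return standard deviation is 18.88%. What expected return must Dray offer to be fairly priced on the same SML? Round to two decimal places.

MRP = (10.59% − 7.23%) / (1.47 − 0.82) = 5.1692%
R_f = 7.23% − 0.82 × 5.1692% = 2.9913%
β_Dray = ρ·σ_i/σ_m = 0.235 × 34.21 / 18.88 = 0.4258
E(R_Dray) = R_f + β × MRP = 2.9913% + 0.4258 × 5.1692% = 5.19%

5.19%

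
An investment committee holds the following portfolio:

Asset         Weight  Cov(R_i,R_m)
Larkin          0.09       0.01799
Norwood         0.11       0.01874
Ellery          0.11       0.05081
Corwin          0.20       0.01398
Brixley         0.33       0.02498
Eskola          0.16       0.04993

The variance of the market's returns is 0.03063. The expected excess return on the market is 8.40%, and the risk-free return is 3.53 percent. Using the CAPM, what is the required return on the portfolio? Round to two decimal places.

11.29%

β_Larkin = 0.01799 / 0.03063 = 0.5873
β_Norwood = 0.01874 / 0.03063 = 0.6118
β_Ellery = 0.05081 / 0.03063 = 1.6588
β_Corwin = 0.01398 / 0.03063 = 0.4564
β_Brixley = 0.02498 / 0.03063 = 0.8155
β_Eskola = 0.04993 / 0.03063 = 1.6301
β_P = Σ w_i β_i = 0.09×0.5873 + 0.11×0.6118 + 0.11×1.6588 + 0.20×0.4564 + 0.33×0.8155 + 0.16×1.6301 = 0.9238
E(R_P) = R_f + β_P × MRP = 3.53% + 0.9238 × 8.40% = 11.29%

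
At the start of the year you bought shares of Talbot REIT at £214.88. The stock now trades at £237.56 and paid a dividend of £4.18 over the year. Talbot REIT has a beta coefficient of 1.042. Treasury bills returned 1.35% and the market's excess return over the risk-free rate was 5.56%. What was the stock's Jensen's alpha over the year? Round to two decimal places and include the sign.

Realised HPR = (P1 + D1 − P0) / P0 = (237.56 + 4.18 − 214.88) / 214.88 = 26.86 / 214.88 = 12.5000%
CAPM required = R_f + β·MRP = 1.35% + 1.042 × 5.56% = 7.14352%
α = realised − required = 12.5000% − 7.14352% = +5.36%

+5.36%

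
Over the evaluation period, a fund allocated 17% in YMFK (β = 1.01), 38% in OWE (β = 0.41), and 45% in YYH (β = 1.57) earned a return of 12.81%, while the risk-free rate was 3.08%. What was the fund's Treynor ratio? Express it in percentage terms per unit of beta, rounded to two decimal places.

β_P = 0.17×1.01 + 0.38×0.41 + 0.45×1.57 = 1.0340
Treynor = (R_P − R_f) / β_P = (12.81% − 3.08%) / 1.0340 = 9.73% / 1.0340 = 9.41%

9.41%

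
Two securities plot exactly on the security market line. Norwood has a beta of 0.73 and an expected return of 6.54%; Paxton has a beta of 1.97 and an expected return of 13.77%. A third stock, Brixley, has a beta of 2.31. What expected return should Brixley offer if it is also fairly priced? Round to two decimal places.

MRP (SML slope) = (13.77% − 6.54%) / (1.97 − 0.73) = 7.23% / 1.24 = 5.8306%
R_f (intercept) = 6.54% − 0.73 × 5.8306% = 2.2837%
E(R_Brixley) = R_f + β × MRP = 2.2837% + 2.31 × 5.8306% = 15.75%

15.75%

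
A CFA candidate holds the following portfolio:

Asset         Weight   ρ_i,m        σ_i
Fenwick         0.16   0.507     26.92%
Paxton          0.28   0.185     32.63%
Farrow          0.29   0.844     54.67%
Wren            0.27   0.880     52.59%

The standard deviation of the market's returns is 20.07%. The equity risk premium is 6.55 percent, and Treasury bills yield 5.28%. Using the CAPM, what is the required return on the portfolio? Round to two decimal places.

β_Fenwick = 0.507 × 26.92% / 20.07% = 0.6800
β_Paxton = 0.185 × 32.63% / 20.07% = 0.3008
β_Farrow = 0.844 × 54.67% / 20.07% = 2.2990
β_Wren = 0.880 × 52.59% / 20.07% = 2.3059
β_P = Σ w_i β_i = 0.16×0.6800 + 0.28×0.3008 + 0.29×2.2990 + 0.27×2.3059 = 1.4823
E(R_P) = R_f + β_P × MRP = 5.28% + 1.4823 × 6.55% = 14.99%

14.99%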